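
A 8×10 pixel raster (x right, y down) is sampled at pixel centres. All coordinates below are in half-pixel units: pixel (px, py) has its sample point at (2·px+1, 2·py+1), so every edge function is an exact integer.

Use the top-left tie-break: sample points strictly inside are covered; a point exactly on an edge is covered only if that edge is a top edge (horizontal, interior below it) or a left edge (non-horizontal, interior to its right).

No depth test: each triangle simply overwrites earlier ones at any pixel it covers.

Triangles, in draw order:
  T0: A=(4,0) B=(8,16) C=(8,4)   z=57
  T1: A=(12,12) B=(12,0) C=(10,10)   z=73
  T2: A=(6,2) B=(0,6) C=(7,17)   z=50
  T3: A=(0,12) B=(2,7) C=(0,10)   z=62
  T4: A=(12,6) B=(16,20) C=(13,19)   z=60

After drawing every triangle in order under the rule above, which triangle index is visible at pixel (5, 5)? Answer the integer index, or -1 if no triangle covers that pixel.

T0:
  2·area = 48  (B↔C swapped to make it positive)
  edge (4, 0)→(8, 4): d=(4,4) right/bottom  bias=-1
  edge (8, 4)→(8, 16): d=(0,12) right/bottom  bias=-1
  edge (8, 16)→(4, 0): d=(-4,-16) top-left  bias=+0
    (2,0)@(5, 1): e=[0,36,12] → ·  [on edge]
    (2,1)@(5, 3): e=[8,36,4] → █
    (3,1)@(7, 3): e=[0,12,36] → ·  [on edge]
    (2,2)@(5, 5): e=[16,36,-4] → ·
    (3,2)@(7, 5): e=[8,12,28] → █
    (4,2)@(9, 5): e=[0,-12,60] → ·  [on edge]
    (3,3)@(7, 7): e=[16,12,20] → █
    (4,3)@(9, 7): e=[8,-12,52] → ·
    (5,3)@(11, 7): e=[0,-36,84] → ·  [on edge]
    (3,4)@(7, 9): e=[24,12,12] → █
    (4,4)@(9, 9): e=[16,-12,44] → ·
    (6,4)@(13, 9): e=[0,-60,108] → ·  [on edge]
    (7,5)@(15, 11): e=[0,-84,132] → ·  [on edge]
  covered (5 px):
    · · · · · · · ·
    · · █ · · · · ·
    · · · █ · · · ·
    · · · █ · · · ·
    · · · █ · · · ·
    · · · █ · · · ·
    · · · · · · · ·
    · · · · · · · ·
    · · · · · · · ·
    · · · · · · · ·
T1:
  2·area = 24  (B↔C swapped to make it positive)
  edge (12, 12)→(10, 10): d=(-2,-2) top-left  bias=+0
  edge (10, 10)→(12, 0): d=(2,-10) top-left  bias=+0
  edge (12, 0)→(12, 12): d=(0,12) right/bottom  bias=-1
    (0,0)@(1, 1): e=[0,-108,132] → ·  [on edge]
    (1,1)@(3, 3): e=[0,-84,108] → ·  [on edge]
    (2,2)@(5, 5): e=[0,-60,84] → ·  [on edge]
    (5,2)@(11, 5): e=[12,0,12] → █  [on edge]
    (6,2)@(13, 5): e=[16,20,-12] → ·
    (3,3)@(7, 7): e=[0,-36,60] → ·  [on edge]
    (5,3)@(11, 7): e=[8,4,12] → █
    (6,3)@(13, 7): e=[12,24,-12] → ·
    (4,4)@(9, 9): e=[0,-12,36] → ·  [on edge]
    (5,4)@(11, 9): e=[4,8,12] → █
    (6,4)@(13, 9): e=[8,28,-12] → ·
    (5,5)@(11, 11): e=[0,12,12] → █  [on edge]
    (6,6)@(13, 13): e=[0,36,-12] → ·  [on edge]
    (4,7)@(9, 15): e=[-12,0,36] → ·  [on edge]
    (7,7)@(15, 15): e=[0,60,-36] → ·  [on edge]
  covered (4 px):
    · · · · · · · ·
    · · · · · · · ·
    · · · · · █ · ·
    · · · · · █ · ·
    · · · · · █ · ·
    · · · · · █ · ·
    · · · · · · · ·
    · · · · · · · ·
    · · · · · · · ·
    · · · · · · · ·
T2:
  2·area = 94  (B↔C swapped to make it positive)
  edge (6, 2)→(7, 17): d=(1,15) right/bottom  bias=-1
  edge (7, 17)→(0, 6): d=(-7,-11) top-left  bias=+0
  edge (0, 6)→(6, 2): d=(6,-4) top-left  bias=+0
    (2,1)@(5, 3): e=[16,76,2] → █
    (3,1)@(7, 3): e=[-14,98,10] → ·
    (1,2)@(3, 5): e=[48,40,6] → █
    (3,2)@(7, 5): e=[-12,84,22] → ·
    (0,3)@(1, 7): e=[80,4,10] → █
    (3,3)@(7, 7): e=[-10,70,34] → ·
    (0,4)@(1, 9): e=[82,-10,22] → ·
    (1,4)@(3, 9): e=[52,12,30] → █
    (3,4)@(7, 9): e=[-8,56,46] → ·
    (1,5)@(3, 11): e=[54,-2,42] → ·
    (2,5)@(5, 11): e=[24,20,50] → █
    (3,5)@(7, 11): e=[-6,42,58] → ·
    (3,8)@(7, 17): e=[0,0,94] → ·  [on edge]
  covered (10 px):
    · · · · · · · ·
    · · █ · · · · ·
    · █ █ · · · · ·
    █ █ █ · · · · ·
    · █ █ · · · · ·
    · · █ · · · · ·
    · · █ · · · · ·
    · · · · · · · ·
    · · · · · · · ·
    · · · · · · · ·
T3:
  2·area = 4  (B↔C swapped to make it positive)
  edge (0, 12)→(0, 10): d=(0,-2) top-left  bias=+0
  edge (0, 10)→(2, 7): d=(2,-3) top-left  bias=+0
  edge (2, 7)→(0, 12): d=(-2,5) right/bottom  bias=-1
    (0,4)@(1, 9): e=[2,1,1] → █
    (1,4)@(3, 9): e=[6,7,-9] → ·
    (0,5)@(1, 11): e=[2,5,-3] → ·
  covered (1 px):
    · · · · · · · ·
    · · · · · · · ·
    · · · · · · · ·
    · · · · · · · ·
    █ · · · · · · ·
    · · · · · · · ·
    · · · · · · · ·
    · · · · · · · ·
    · · · · · · · ·
    · · · · · · · ·
T4:
  2·area = 38
  edge (12, 6)→(16, 20): d=(4,14) right/bottom  bias=-1
  edge (16, 20)→(13, 19): d=(-3,-1) top-left  bias=+0
  edge (13, 19)→(12, 6): d=(-1,-13) top-left  bias=+0
    (6,5)@(13, 11): e=[6,24,8] → █
    (7,5)@(15, 11): e=[-22,26,34] → ·
    (6,6)@(13, 13): e=[14,18,6] → █
    (7,6)@(15, 13): e=[-14,20,32] → ·
    (0,7)@(1, 15): e=[190,0,-152] → ·  [on edge]
    (6,7)@(13, 15): e=[22,12,4] → █
    (7,7)@(15, 15): e=[-6,14,30] → ·
    (3,8)@(7, 17): e=[114,0,-76] → ·  [on edge]
    (6,8)@(13, 17): e=[30,6,2] → █
    (7,8)@(15, 17): e=[2,8,28] → █
    (6,9)@(13, 19): e=[38,0,0] → █  [on edge]
  covered (7 px):
    · · · · · · · ·
    · · · · · · · ·
    · · · · · · · ·
    · · · · · · · ·
    · · · · · · · ·
    · · · · · · █ ·
    · · · · · · █ ·
    · · · · · · █ ·
    · · · · · · █ █
    · · · · · · █ █

Z-buffer (winner per pixel, '.' = empty):
  . . . . . . . .
  . . 2 . . . . .
  . 2 2 0 . 1 . .
  2 2 2 0 . 1 . .
  3 2 2 0 . 1 . .
  . . 2 0 . 1 4 .
  . . 2 . . . 4 .
  . . . . . . 4 .
  . . . . . . 4 4
  . . . . . . 4 4

Answer: 1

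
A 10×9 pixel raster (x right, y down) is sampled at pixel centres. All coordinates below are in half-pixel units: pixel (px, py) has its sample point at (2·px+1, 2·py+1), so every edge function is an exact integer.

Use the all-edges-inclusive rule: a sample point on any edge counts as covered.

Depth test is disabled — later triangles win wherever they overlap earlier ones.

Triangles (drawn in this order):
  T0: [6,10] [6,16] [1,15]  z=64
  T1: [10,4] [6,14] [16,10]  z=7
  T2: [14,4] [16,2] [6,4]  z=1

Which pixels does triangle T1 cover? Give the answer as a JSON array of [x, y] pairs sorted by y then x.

T0:
  2·area = 30
  edge (6, 10)→(6, 16): d=(0,6) inclusive
  edge (6, 16)→(1, 15): d=(-5,-1) inclusive
  edge (1, 15)→(6, 10): d=(5,-5) inclusive
    (7,0)@(15, 1): e=[-54,84,0] → ·  [on edge]
    (6,1)@(13, 3): e=[-42,72,0] → ·  [on edge]
    (5,2)@(11, 5): e=[-30,60,0] → ·  [on edge]
    (4,3)@(9, 7): e=[-18,48,0] → ·  [on edge]
    (3,4)@(7, 9): e=[-6,36,0] → ·  [on edge]
    (2,5)@(5, 11): e=[6,24,0] → #  [on edge]
    (3,5)@(7, 11): e=[-6,26,10] → ·
    (1,6)@(3, 13): e=[18,12,0] → #  [on edge]
    (3,6)@(7, 13): e=[-6,16,20] → ·
    (0,7)@(1, 15): e=[30,0,0] → #  [on edge]
    (3,7)@(7, 15): e=[-6,6,30] → ·
    (0,8)@(1, 17): e=[30,-10,10] → ·
    (5,8)@(11, 17): e=[-30,0,60] → ·  [on edge]
  covered (6 px):
    · · · · · · · · · ·
    · · · · · · · · · ·
    · · · · · · · · · ·
    · · · · · · · · · ·
    · · · · · · · · · ·
    · · # · · · · · · ·
    · # # · · · · · · ·
    # # # · · · · · · ·
    · · · · · · · · · ·
T1:
  2·area = 84  (B↔C swapped to make it positive)
  edge (10, 4)→(16, 10): d=(6,6) inclusive
  edge (16, 10)→(6, 14): d=(-10,4) inclusive
  edge (6, 14)→(10, 4): d=(4,-10) inclusive
    (3,0)@(7, 1): e=[0,126,-42] → ·  [on edge]
    (4,1)@(9, 3): e=[0,98,-14] → ·  [on edge]
    (5,2)@(11, 5): e=[0,70,14] → #  [on edge]
    (6,2)@(13, 5): e=[-12,62,34] → ·
    (4,3)@(9, 7): e=[24,58,2] → #
    (6,3)@(13, 7): e=[0,42,42] → #  [on edge]
    (7,3)@(15, 7): e=[-12,34,62] → ·
    (4,4)@(9, 9): e=[36,38,10] → #
    (7,4)@(15, 9): e=[0,14,70] → #  [on edge]
    (8,4)@(17, 9): e=[-12,6,90] → ·
    (4,5)@(9, 11): e=[48,18,18] → #
    (7,5)@(15, 11): e=[12,-6,78] → ·
    (8,5)@(17, 11): e=[0,-14,98] → ·  [on edge]
    (9,6)@(19, 13): e=[0,-42,126] → ·  [on edge]
  covered (12 px):
    · · · · · · · · · ·
    · · · · · · · · · ·
    · · · · · # · · · ·
    · · · · # # # · · ·
    · · · · # # # # · ·
    · · · · # # # · · ·
    · · · # · · · · · ·
    · · · · · · · · · ·
    · · · · · · · · · ·
T2:
  2·area = 16  (B↔C swapped to make it positive)
  edge (14, 4)→(6, 4): d=(-8,0) inclusive
  edge (6, 4)→(16, 2): d=(10,-2) inclusive
  edge (16, 2)→(14, 4): d=(-2,2) inclusive
    (8,0)@(17, 1): e=[24,-8,0] → ·  [on edge]
    (5,1)@(11, 3): e=[8,0,8] → #  [on edge]
    (6,1)@(13, 3): e=[8,4,4] → #
    (7,1)@(15, 3): e=[8,8,0] → #  [on edge]
    (8,1)@(17, 3): e=[8,12,-4] → ·
    (0,2)@(1, 5): e=[-8,0,24] → ·  [on edge]
    (5,2)@(11, 5): e=[-8,20,4] → ·
    (6,2)@(13, 5): e=[-8,24,0] → ·  [on edge]
    (7,2)@(15, 5): e=[-8,28,-4] → ·
    (5,3)@(11, 7): e=[-24,40,0] → ·  [on edge]
    (4,4)@(9, 9): e=[-40,56,0] → ·  [on edge]
    (3,5)@(7, 11): e=[-56,72,0] → ·  [on edge]
    (2,6)@(5, 13): e=[-72,88,0] → ·  [on edge]
    (1,7)@(3, 15): e=[-88,104,0] → ·  [on edge]
    (0,8)@(1, 17): e=[-104,120,0] → ·  [on edge]
  covered (3 px):
    · · · · · · · · · ·
    · · · · · # # # · ·
    · · · · · · · · · ·
    · · · · · · · · · ·
    · · · · · · · · · ·
    · · · · · · · · · ·
    · · · · · · · · · ·
    · · · · · · · · · ·
    · · · · · · · · · ·

Answer: [[5,2],[4,3],[5,3],[6,3],[4,4],[5,4],[6,4],[7,4],[4,5],[5,5],[6,5],[3,6]]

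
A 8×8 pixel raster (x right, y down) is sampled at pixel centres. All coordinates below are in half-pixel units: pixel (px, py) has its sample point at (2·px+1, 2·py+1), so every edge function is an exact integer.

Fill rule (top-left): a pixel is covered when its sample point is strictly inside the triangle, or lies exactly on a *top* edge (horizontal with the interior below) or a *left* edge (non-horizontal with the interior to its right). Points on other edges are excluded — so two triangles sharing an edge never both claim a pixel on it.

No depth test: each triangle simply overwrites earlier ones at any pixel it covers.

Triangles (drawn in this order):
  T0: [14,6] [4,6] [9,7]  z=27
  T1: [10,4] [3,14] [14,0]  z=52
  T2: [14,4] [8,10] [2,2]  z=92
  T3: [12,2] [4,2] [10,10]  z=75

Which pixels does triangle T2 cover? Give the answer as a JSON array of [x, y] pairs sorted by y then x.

T0:
  2·area = 10  (B↔C swapped to make it positive)
  edge (14, 6)→(9, 7): d=(-5,1) right/bottom  bias=-1
  edge (9, 7)→(4, 6): d=(-5,-1) top-left  bias=+0
  edge (4, 6)→(14, 6): d=(10,0) top-left  bias=+0
    (4,3)@(9, 7): e=[0,0,10] → ·  [on edge]
  covered (0 px):
    · · · · · · · ·
    · · · · · · · ·
    · · · · · · · ·
    · · · · · · · ·
    · · · · · · · ·
    · · · · · · · ·
    · · · · · · · ·
    · · · · · · · ·
T1:
  2·area = 12  (B↔C swapped to make it positive)
  edge (10, 4)→(14, 0): d=(4,-4) top-left  bias=+0
  edge (14, 0)→(3, 14): d=(-11,14) right/bottom  bias=-1
  edge (3, 14)→(10, 4): d=(7,-10) top-left  bias=+0
    (6,0)@(13, 1): e=[0,3,9] → #  [on edge]
    (7,0)@(15, 1): e=[8,-25,29] → ·
    (5,1)@(11, 3): e=[0,9,3] → #  [on edge]
    (6,1)@(13, 3): e=[8,-19,23] → ·
    (4,2)@(9, 5): e=[0,15,-3] → ·  [on edge]
    (5,2)@(11, 5): e=[8,-13,17] → ·
    (3,3)@(7, 7): e=[0,21,-9] → ·  [on edge]
    (2,4)@(5, 9): e=[0,27,-15] → ·  [on edge]
    (1,5)@(3, 11): e=[0,33,-21] → ·  [on edge]
    (0,6)@(1, 13): e=[0,39,-27] → ·  [on edge]
  covered (2 px):
    · · · · · · # ·
    · · · · · # · ·
    · · · · · · · ·
    · · · · · · · ·
    · · · · · · · ·
    · · · · · · · ·
    · · · · · · · ·
    · · · · · · · ·
T2:
  2·area = 84
  edge (14, 4)→(8, 10): d=(-6,6) right/bottom  bias=-1
  edge (8, 10)→(2, 2): d=(-6,-8) top-left  bias=+0
  edge (2, 2)→(14, 4): d=(12,2) right/bottom  bias=-1
    (1,1)@(3, 3): e=[72,2,10] → #
    (2,1)@(5, 3): e=[60,18,6] → #
    (3,1)@(7, 3): e=[48,34,2] → #
    (4,1)@(9, 3): e=[36,50,-2] → ·
    (7,1)@(15, 3): e=[0,98,-14] → ·  [on edge]
    (1,2)@(3, 5): e=[60,-10,34] → ·
    (2,2)@(5, 5): e=[48,6,30] → #
    (4,2)@(9, 5): e=[24,38,22] → #
    (5,2)@(11, 5): e=[12,54,18] → #
    (6,2)@(13, 5): e=[0,70,14] → ·  [on edge]
    (2,3)@(5, 7): e=[36,-6,54] → ·
    (3,3)@(7, 7): e=[24,10,50] → #
    (5,3)@(11, 7): e=[0,42,42] → ·  [on edge]
    (4,4)@(9, 9): e=[0,14,70] → ·  [on edge]
    (3,5)@(7, 11): e=[0,-14,98] → ·  [on edge]
    (2,6)@(5, 13): e=[0,-42,126] → ·  [on edge]
    (1,7)@(3, 15): e=[0,-70,154] → ·  [on edge]
  covered (9 px):
    · · · · · · · ·
    · # # # · · · ·
    · · # # # # · ·
    · · · # # · · ·
    · · · · · · · ·
    · · · · · · · ·
    · · · · · · · ·
    · · · · · · · ·
T3:
  2·area = 64  (B↔C swapped to make it positive)
  edge (12, 2)→(10, 10): d=(-2,8) right/bottom  bias=-1
  edge (10, 10)→(4, 2): d=(-6,-8) top-left  bias=+0
  edge (4, 2)→(12, 2): d=(8,0) top-left  bias=+0
    (2,1)@(5, 3): e=[54,2,8] → #
    (3,1)@(7, 3): e=[38,18,8] → #
    (4,1)@(9, 3): e=[22,34,8] → #
    (5,1)@(11, 3): e=[6,50,8] → #
    (6,1)@(13, 3): e=[-10,66,8] → ·
    (2,2)@(5, 5): e=[50,-10,24] → ·
    (3,2)@(7, 5): e=[34,6,24] → #
    (6,2)@(13, 5): e=[-14,54,24] → ·
    (3,3)@(7, 7): e=[30,-6,40] → ·
    (4,3)@(9, 7): e=[14,10,40] → #
    (5,3)@(11, 7): e=[-2,26,40] → ·
    (4,4)@(9, 9): e=[10,-2,56] → ·
  covered (8 px):
    · · · · · · · ·
    · · # # # # · ·
    · · · # # # · ·
    · · · · # · · ·
    · · · · · · · ·
    · · · · · · · ·
    · · · · · · · ·
    · · · · · · · ·

Final: [[1,1],[2,1],[3,1],[2,2],[3,2],[4,2],[5,2],[3,3],[4,3]]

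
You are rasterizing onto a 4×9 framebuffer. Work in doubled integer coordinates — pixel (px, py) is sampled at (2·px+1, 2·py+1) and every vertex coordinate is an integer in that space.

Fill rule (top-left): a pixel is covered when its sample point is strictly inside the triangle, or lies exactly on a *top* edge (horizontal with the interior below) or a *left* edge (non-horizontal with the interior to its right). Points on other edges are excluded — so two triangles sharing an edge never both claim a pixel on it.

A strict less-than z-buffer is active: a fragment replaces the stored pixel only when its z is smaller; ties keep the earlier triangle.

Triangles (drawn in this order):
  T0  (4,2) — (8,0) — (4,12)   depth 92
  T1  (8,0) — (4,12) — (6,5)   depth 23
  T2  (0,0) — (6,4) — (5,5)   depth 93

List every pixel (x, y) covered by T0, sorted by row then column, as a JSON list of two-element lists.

T0:
  2·area = 40
  edge (4, 2)→(8, 0): d=(4,-2) top-left  bias=+0
  edge (8, 0)→(4, 12): d=(-4,12) right/bottom  bias=-1
  edge (4, 12)→(4, 2): d=(0,-10) top-left  bias=+0
    (3,0)@(7, 1): e=[2,8,30] → X
    (2,1)@(5, 3): e=[6,24,10] → X
    (3,1)@(7, 3): e=[10,0,30] → .  [on edge]
    (2,2)@(5, 5): e=[14,16,10] → X
    (3,2)@(7, 5): e=[18,-8,30] → .
    (2,3)@(5, 7): e=[22,8,10] → X
    (3,3)@(7, 7): e=[26,-16,30] → .
    (2,4)@(5, 9): e=[30,0,10] → .  [on edge]
    (1,7)@(3, 15): e=[50,0,-10] → .  [on edge]
  covered (4 px):
    . . . X
    . . X .
    . . X .
    . . X .
    . . . .
    . . . .
    . . . .
    . . . .
    . . . .
T1:
  2·area = 4
  edge (8, 0)→(4, 12): d=(-4,12) right/bottom  bias=-1
  edge (4, 12)→(6, 5): d=(2,-7) top-left  bias=+0
  edge (6, 5)→(8, 0): d=(2,-5) top-left  bias=+0
    (3,1)@(7, 3): e=[0,3,1] → .  [on edge]
    (2,4)@(5, 9): e=[0,1,3] → .  [on edge]
    (1,7)@(3, 15): e=[0,-1,5] → .  [on edge]
  covered (0 px):
    . . . .
    . . . .
    . . . .
    . . . .
    . . . .
    . . . .
    . . . .
    . . . .
    . . . .
T2:
  2·area = 10
  edge (0, 0)→(6, 4): d=(6,4) right/bottom  bias=-1
  edge (6, 4)→(5, 5): d=(-1,1) right/bottom  bias=-1
  edge (5, 5)→(0, 0): d=(-5,-5) top-left  bias=+0
    (0,0)@(1, 1): e=[2,8,0] → X  [on edge]
    (1,0)@(3, 1): e=[-6,6,10] → .
    (0,1)@(1, 3): e=[14,6,-10] → .
    (1,1)@(3, 3): e=[6,4,0] → X  [on edge]
    (2,1)@(5, 3): e=[-2,2,10] → .
    (3,1)@(7, 3): e=[-10,0,20] → .  [on edge]
    (1,2)@(3, 5): e=[18,2,-10] → .
    (2,2)@(5, 5): e=[10,0,0] → .  [on edge]
    (1,3)@(3, 7): e=[30,0,-20] → .  [on edge]
    (3,3)@(7, 7): e=[14,-4,0] → .  [on edge]
    (0,4)@(1, 9): e=[50,0,-40] → .  [on edge]
  covered (2 px):
    X . . .
    . X . .
    . . . .
    . . . .
    . . . .
    . . . .
    . . . .
    . . . .
    . . . .

Final: [[3,0],[2,1],[2,2],[2,3]]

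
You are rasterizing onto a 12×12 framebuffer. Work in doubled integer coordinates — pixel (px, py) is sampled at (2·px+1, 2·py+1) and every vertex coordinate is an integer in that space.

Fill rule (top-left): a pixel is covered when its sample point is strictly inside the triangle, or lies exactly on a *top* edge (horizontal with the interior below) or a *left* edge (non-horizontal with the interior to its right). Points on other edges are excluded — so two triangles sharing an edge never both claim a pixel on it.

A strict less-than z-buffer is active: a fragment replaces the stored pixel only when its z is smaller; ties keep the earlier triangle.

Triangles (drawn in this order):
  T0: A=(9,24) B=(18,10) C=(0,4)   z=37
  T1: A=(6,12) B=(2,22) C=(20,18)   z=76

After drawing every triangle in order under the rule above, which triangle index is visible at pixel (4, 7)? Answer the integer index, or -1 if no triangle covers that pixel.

T0:
  2·area = 306  (B↔C swapped to make it positive)
  edge (9, 24)→(0, 4): d=(-9,-20) top-left  bias=+0
  edge (0, 4)→(18, 10): d=(18,6) right/bottom  bias=-1
  edge (18, 10)→(9, 24): d=(-9,14) right/bottom  bias=-1
    (0,2)@(1, 5): e=[11,12,283] → X
    (1,2)@(3, 5): e=[51,0,255] → .  [on edge]
    (0,3)@(1, 7): e=[-7,48,265] → .
    (1,3)@(3, 7): e=[33,36,237] → X
    (2,3)@(5, 7): e=[73,24,209] → X
    (3,3)@(7, 7): e=[113,12,181] → X
    (4,3)@(9, 7): e=[153,0,153] → .  [on edge]
    (1,4)@(3, 9): e=[15,72,219] → X
    (4,4)@(9, 9): e=[135,36,135] → X
    (5,4)@(11, 9): e=[175,24,107] → X
    (6,4)@(13, 9): e=[215,12,79] → X
    (7,4)@(15, 9): e=[255,0,51] → .  [on edge]
    (10,5)@(21, 11): e=[357,0,-51] → .  [on edge]
  covered (37 px):
    . . . . . . . . . . . .
    . . . . . . . . . . . .
    X . . . . . . . . . . .
    . X X X . . . . . . . .
    . X X X X X X . . . . .
    . . X X X X X X X . . .
    . . X X X X X X . . . .
    . . X X X X X . . . . .
    . . . X X X X . . . . .
    . . . X X X . . . . . .
    . . . . X . . . . . . .
    . . . . X . . . . . . .
T1:
  2·area = 164  (B↔C swapped to make it positive)
  edge (6, 12)→(20, 18): d=(14,6) right/bottom  bias=-1
  edge (20, 18)→(2, 22): d=(-18,4) right/bottom  bias=-1
  edge (2, 22)→(6, 12): d=(4,-10) top-left  bias=+0
    (3,6)@(7, 13): e=[8,142,14] → X
    (4,6)@(9, 13): e=[-4,134,34] → .
    (2,7)@(5, 15): e=[48,114,2] → X
    (4,7)@(9, 15): e=[24,98,42] → X
    (5,7)@(11, 15): e=[12,90,62] → X
    (6,7)@(13, 15): e=[0,82,82] → .  [on edge]
    (2,8)@(5, 17): e=[76,78,10] → X
    (6,8)@(13, 17): e=[28,46,90] → X
    (7,8)@(15, 17): e=[16,38,110] → X
    (8,8)@(17, 17): e=[4,30,130] → X
    (9,8)@(19, 17): e=[-8,22,150] → .
    (2,9)@(5, 19): e=[104,42,18] → X
  covered (20 px):
    . . . . . . . . . . . .
    . . . . . . . . . . . .
    . . . . . . . . . . . .
    . . . . . . . . . . . .
    . . . . . . . . . . . .
    . . . . . . . . . . . .
    . . . X . . . . . . . .
    . . X X X X . . . . . .
    . . X X X X X X X . . .
    . . X X X X X X . . . .
    . X X . . . . . . . . .
    . . . . . . . . . . . .

Z-buffer (winner per pixel, '.' = empty):
  . . . . . . . . . . . .
  . . . . . . . . . . . .
  0 . . . . . . . . . . .
  . 0 0 0 . . . . . . . .
  . 0 0 0 0 0 0 . . . . .
  . . 0 0 0 0 0 0 0 . . .
  . . 0 0 0 0 0 0 . . . .
  . . 0 0 0 0 0 . . . . .
  . . 1 0 0 0 0 1 1 . . .
  . . 1 0 0 0 1 1 . . . .
  . 1 1 . 0 . . . . . . .
  . . . . 0 . . . . . . .

Answer: 0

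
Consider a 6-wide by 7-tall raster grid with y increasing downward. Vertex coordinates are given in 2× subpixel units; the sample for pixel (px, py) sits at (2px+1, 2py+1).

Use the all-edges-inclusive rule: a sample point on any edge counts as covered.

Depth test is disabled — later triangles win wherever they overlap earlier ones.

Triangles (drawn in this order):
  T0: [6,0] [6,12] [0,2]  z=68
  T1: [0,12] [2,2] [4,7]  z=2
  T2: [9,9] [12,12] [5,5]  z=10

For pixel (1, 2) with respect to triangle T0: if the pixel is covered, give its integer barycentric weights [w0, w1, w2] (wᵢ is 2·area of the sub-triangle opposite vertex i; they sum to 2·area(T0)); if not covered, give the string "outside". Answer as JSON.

T0:
  2·area = 72
  edge (6, 0)→(6, 12): d=(0,12) inclusive
  edge (6, 12)→(0, 2): d=(-6,-10) inclusive
  edge (0, 2)→(6, 0): d=(6,-2) inclusive
    (1,0)@(3, 1): e=[36,36,0] → #  [on edge]
    (2,0)@(5, 1): e=[12,56,4] → #
    (3,0)@(7, 1): e=[-12,76,8] → ·
    (0,1)@(1, 3): e=[60,4,8] → #
    (3,1)@(7, 3): e=[-12,64,20] → ·
    (0,2)@(1, 5): e=[60,-8,20] → ·
    (1,2)@(3, 5): e=[36,12,24] → #
    (3,2)@(7, 5): e=[-12,52,32] → ·
    (1,3)@(3, 7): e=[36,0,36] → #  [on edge]
    (3,3)@(7, 7): e=[-12,40,44] → ·
    (1,4)@(3, 9): e=[36,-12,48] → ·
    (2,4)@(5, 9): e=[12,8,52] → #
  covered (10 px):
    · # # · · ·
    # # # · · ·
    · # # · · ·
    · # # · · ·
    · · # · · ·
    · · · · · ·
    · · · · · ·
T1:
  2·area = 30
  edge (0, 12)→(2, 2): d=(2,-10) inclusive
  edge (2, 2)→(4, 7): d=(2,5) inclusive
  edge (4, 7)→(0, 12): d=(-4,5) inclusive
    (1,2)@(3, 5): e=[16,1,13] → #
    (2,2)@(5, 5): e=[36,-9,3] → ·
    (0,3)@(1, 7): e=[0,15,15] → #  [on edge]
    (2,3)@(5, 7): e=[40,-5,-5] → ·
    (0,4)@(1, 9): e=[4,19,7] → #
    (1,4)@(3, 9): e=[24,9,-3] → ·
    (0,5)@(1, 11): e=[8,23,-1] → ·
  covered (4 px):
    · · · · · ·
    · · · · · ·
    · # · · · ·
    # # · · · ·
    # · · · · ·
    · · · · · ·
    · · · · · ·
T2:
  degenerate (2·area = 0) — covers nothing

Answer: [12,24,36]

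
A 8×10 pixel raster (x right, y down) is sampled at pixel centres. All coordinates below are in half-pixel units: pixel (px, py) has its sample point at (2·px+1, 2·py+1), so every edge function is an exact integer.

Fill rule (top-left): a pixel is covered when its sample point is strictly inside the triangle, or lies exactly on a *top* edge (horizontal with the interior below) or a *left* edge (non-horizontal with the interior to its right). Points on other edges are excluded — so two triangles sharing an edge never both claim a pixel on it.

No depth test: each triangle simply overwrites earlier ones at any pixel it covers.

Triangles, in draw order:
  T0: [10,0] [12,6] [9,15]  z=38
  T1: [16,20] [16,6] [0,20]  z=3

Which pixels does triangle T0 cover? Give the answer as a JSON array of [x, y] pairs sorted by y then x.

T0:
  2·area = 36
  edge (10, 0)→(12, 6): d=(2,6) right/bottom  bias=-1
  edge (12, 6)→(9, 15): d=(-3,9) right/bottom  bias=-1
  edge (9, 15)→(10, 0): d=(1,-15) top-left  bias=+0
    (5,1)@(11, 3): e=[0,18,18] → ·  [on edge]
    (6,1)@(13, 3): e=[-12,0,48] → ·  [on edge]
    (5,2)@(11, 5): e=[4,12,20] → █
    (6,2)@(13, 5): e=[-8,-6,50] → ·
    (5,3)@(11, 7): e=[8,6,22] → █
    (6,3)@(13, 7): e=[-4,-12,52] → ·
    (5,4)@(11, 9): e=[12,0,24] → ·  [on edge]
    (6,4)@(13, 9): e=[0,-18,54] → ·  [on edge]
    (4,7)@(9, 15): e=[36,0,0] → ·  [on edge]
    (7,7)@(15, 15): e=[0,-54,90] → ·  [on edge]
  covered (2 px):
    · · · · · · · ·
    · · · · · · · ·
    · · · · · █ · ·
    · · · · · █ · ·
    · · · · · · · ·
    · · · · · · · ·
    · · · · · · · ·
    · · · · · · · ·
    · · · · · · · ·
    · · · · · · · ·
T1:
  2·area = 224  (B↔C swapped to make it positive)
  edge (16, 20)→(0, 20): d=(-16,0) right/bottom  bias=-1
  edge (0, 20)→(16, 6): d=(16,-14) top-left  bias=+0
  edge (16, 6)→(16, 20): d=(0,14) right/bottom  bias=-1
    (7,3)@(15, 7): e=[208,2,14] → █
    (6,4)@(13, 9): e=[176,6,42] → █
    (5,5)@(11, 11): e=[144,10,70] → █
    (4,6)@(9, 13): e=[112,14,98] → █
    (3,7)@(7, 15): e=[80,18,126] → █
    (2,8)@(5, 17): e=[48,22,154] → █
    (1,9)@(3, 19): e=[16,26,182] → █
  covered (28 px):
    · · · · · · · ·
    · · · · · · · ·
    · · · · · · · ·
    · · · · · · · █
    · · · · · · █ █
    · · · · · █ █ █
    · · · · █ █ █ █
    · · · █ █ █ █ █
    · · █ █ █ █ █ █
    · █ █ █ █ █ █ █

Answer: [[5,2],[5,3]]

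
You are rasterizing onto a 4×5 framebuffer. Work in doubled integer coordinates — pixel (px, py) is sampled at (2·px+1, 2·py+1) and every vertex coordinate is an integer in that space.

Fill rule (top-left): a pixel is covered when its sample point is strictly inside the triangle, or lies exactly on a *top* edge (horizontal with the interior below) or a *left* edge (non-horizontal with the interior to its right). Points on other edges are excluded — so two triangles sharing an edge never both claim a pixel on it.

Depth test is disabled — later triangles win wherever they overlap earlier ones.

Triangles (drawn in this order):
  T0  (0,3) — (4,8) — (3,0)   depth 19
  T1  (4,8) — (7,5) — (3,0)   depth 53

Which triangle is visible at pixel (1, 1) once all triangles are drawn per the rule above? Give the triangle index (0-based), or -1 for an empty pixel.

T0:
  2·area = 27  (B↔C swapped to make it positive)
  edge (0, 3)→(3, 0): d=(3,-3) top-left  bias=+0
  edge (3, 0)→(4, 8): d=(1,8) right/bottom  bias=-1
  edge (4, 8)→(0, 3): d=(-4,-5) top-left  bias=+0
    (1,0)@(3, 1): e=[3,1,23] → X
    (2,0)@(5, 1): e=[9,-15,33] → .
    (0,1)@(1, 3): e=[3,19,5] → X
    (2,1)@(5, 3): e=[15,-13,25] → .
    (0,2)@(1, 5): e=[9,21,-3] → .
    (1,2)@(3, 5): e=[15,5,7] → X
    (2,2)@(5, 5): e=[21,-11,17] → .
    (1,3)@(3, 7): e=[21,7,-1] → .
  covered (4 px):
    . X . .
    X X . .
    . X . .
    . . . .
    . . . .
T1:
  2·area = 27  (B↔C swapped to make it positive)
  edge (4, 8)→(3, 0): d=(-1,-8) top-left  bias=+0
  edge (3, 0)→(7, 5): d=(4,5) right/bottom  bias=-1
  edge (7, 5)→(4, 8): d=(-3,3) right/bottom  bias=-1
    (2,1)@(5, 3): e=[13,2,12] → X
    (3,1)@(7, 3): e=[29,-8,6] → .
    (2,2)@(5, 5): e=[11,10,6] → X
    (3,2)@(7, 5): e=[27,0,0] → .  [on edge]
    (2,3)@(5, 7): e=[9,18,0] → .  [on edge]
    (1,4)@(3, 9): e=[-9,36,0] → .  [on edge]
  covered (2 px):
    . . . .
    . . X .
    . . X .
    . . . .
    . . . .

Z-buffer (winner per pixel, '.' = empty):
  . 0 . .
  0 0 1 .
  . 0 1 .
  . . . .
  . . . .

Result: 0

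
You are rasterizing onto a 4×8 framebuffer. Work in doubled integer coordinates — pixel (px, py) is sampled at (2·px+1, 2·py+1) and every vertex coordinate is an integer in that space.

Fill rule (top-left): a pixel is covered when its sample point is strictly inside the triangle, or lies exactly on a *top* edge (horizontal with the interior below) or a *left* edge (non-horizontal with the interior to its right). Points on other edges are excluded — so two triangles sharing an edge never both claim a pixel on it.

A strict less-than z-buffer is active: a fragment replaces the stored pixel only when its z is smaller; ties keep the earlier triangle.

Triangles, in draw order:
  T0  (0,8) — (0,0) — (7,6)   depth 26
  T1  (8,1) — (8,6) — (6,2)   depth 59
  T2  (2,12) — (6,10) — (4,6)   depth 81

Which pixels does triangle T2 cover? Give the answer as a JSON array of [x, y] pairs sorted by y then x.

T0:
  2·area = 56
  edge (0, 8)→(0, 0): d=(0,-8) top-left  bias=+0
  edge (0, 0)→(7, 6): d=(7,6) right/bottom  bias=-1
  edge (7, 6)→(0, 8): d=(-7,2) right/bottom  bias=-1
    (0,0)@(1, 1): e=[8,1,47] → #
    (1,0)@(3, 1): e=[24,-11,43] → ·
    (0,1)@(1, 3): e=[8,15,33] → #
    (1,1)@(3, 3): e=[24,3,29] → #
    (2,1)@(5, 3): e=[40,-9,25] → ·
    (0,2)@(1, 5): e=[8,29,19] → #
    (2,2)@(5, 5): e=[40,5,11] → #
    (3,2)@(7, 5): e=[56,-7,7] → ·
    (0,3)@(1, 7): e=[8,43,5] → #
    (2,3)@(5, 7): e=[40,19,-3] → ·
    (0,4)@(1, 9): e=[8,57,-9] → ·
    (1,4)@(3, 9): e=[24,45,-13] → ·
  covered (8 px):
    # · · ·
    # # · ·
    # # # ·
    # # · ·
    · · · ·
    · · · ·
    · · · ·
    · · · ·
T1:
  2·area = 10
  edge (8, 1)→(8, 6): d=(0,5) right/bottom  bias=-1
  edge (8, 6)→(6, 2): d=(-2,-4) top-left  bias=+0
  edge (6, 2)→(8, 1): d=(2,-1) top-left  bias=+0
    (3,1)@(7, 3): e=[5,2,3] → #
    (3,2)@(7, 5): e=[5,-2,7] → ·
  covered (1 px):
    · · · ·
    · · · #
    · · · ·
    · · · ·
    · · · ·
    · · · ·
    · · · ·
    · · · ·
T2:
  2·area = 20  (B↔C swapped to make it positive)
  edge (2, 12)→(4, 6): d=(2,-6) top-left  bias=+0
  edge (4, 6)→(6, 10): d=(2,4) right/bottom  bias=-1
  edge (6, 10)→(2, 12): d=(-4,2) right/bottom  bias=-1
    (2,1)@(5, 3): e=[0,-10,30] → ·  [on edge]
    (1,4)@(3, 9): e=[0,10,10] → #  [on edge]
    (2,4)@(5, 9): e=[12,2,6] → #
    (3,4)@(7, 9): e=[24,-6,2] → ·
    (1,5)@(3, 11): e=[4,14,2] → #
    (2,5)@(5, 11): e=[16,6,-2] → ·
    (1,6)@(3, 13): e=[8,18,-6] → ·
    (0,7)@(1, 15): e=[0,30,-10] → ·  [on edge]
  covered (3 px):
    · · · ·
    · · · ·
    · · · ·
    · · · ·
    · # # ·
    · # · ·
    · · · ·
    · · · ·

Final: [[1,4],[2,4],[1,5]]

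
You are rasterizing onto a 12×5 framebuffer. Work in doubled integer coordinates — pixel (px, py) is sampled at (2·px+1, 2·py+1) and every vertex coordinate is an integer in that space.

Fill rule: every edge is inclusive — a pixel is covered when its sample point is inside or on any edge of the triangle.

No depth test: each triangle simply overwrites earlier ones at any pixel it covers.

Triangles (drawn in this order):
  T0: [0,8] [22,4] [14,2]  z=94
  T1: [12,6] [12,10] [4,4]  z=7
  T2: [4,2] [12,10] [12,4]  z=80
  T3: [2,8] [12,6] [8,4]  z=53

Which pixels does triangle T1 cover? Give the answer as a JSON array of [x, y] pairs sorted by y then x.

T0:
  2·area = 76  (B↔C swapped to make it positive)
  edge (0, 8)→(14, 2): d=(14,-6) inclusive
  edge (14, 2)→(22, 4): d=(8,2) inclusive
  edge (22, 4)→(0, 8): d=(-22,4) inclusive
    (6,1)@(13, 3): e=[8,10,58] → █
    (7,1)@(15, 3): e=[20,6,50] → █
    (8,1)@(17, 3): e=[32,2,42] → █
    (9,1)@(19, 3): e=[44,-2,34] → ·
    (3,2)@(7, 5): e=[0,38,38] → █  [on edge]
    (4,2)@(9, 5): e=[12,34,30] → █
    (5,2)@(11, 5): e=[24,30,22] → █
    (8,2)@(17, 5): e=[60,18,-2] → ·
    (1,3)@(3, 7): e=[4,62,10] → █
    (2,3)@(5, 7): e=[16,58,2] → █
    (3,3)@(7, 7): e=[28,54,-6] → ·
    (4,3)@(9, 7): e=[40,50,-14] → ·
  covered (10 px):
    · · · · · · · · · · · ·
    · · · · · · █ █ █ · · ·
    · · · █ █ █ █ █ · · · ·
    · █ █ · · · · · · · · ·
    · · · · · · · · · · · ·
T1:
  2·area = 32
  edge (12, 6)→(12, 10): d=(0,4) inclusive
  edge (12, 10)→(4, 4): d=(-8,-6) inclusive
  edge (4, 4)→(12, 6): d=(8,2) inclusive
    (3,2)@(7, 5): e=[20,10,2] → █
    (4,2)@(9, 5): e=[12,22,-2] → ·
    (3,3)@(7, 7): e=[20,-6,18] → ·
    (4,3)@(9, 7): e=[12,6,14] → █
    (5,3)@(11, 7): e=[4,18,10] → █
    (6,3)@(13, 7): e=[-4,30,6] → ·
    (4,4)@(9, 9): e=[12,-10,30] → ·
    (5,4)@(11, 9): e=[4,2,26] → █
    (6,4)@(13, 9): e=[-4,14,22] → ·
  covered (4 px):
    · · · · · · · · · · · ·
    · · · · · · · · · · · ·
    · · · █ · · · · · · · ·
    · · · · █ █ · · · · · ·
    · · · · · █ · · · · · ·
T2:
  2·area = 48  (B↔C swapped to make it positive)
  edge (4, 2)→(12, 4): d=(8,2) inclusive
  edge (12, 4)→(12, 10): d=(0,6) inclusive
  edge (12, 10)→(4, 2): d=(-8,-8) inclusive
    (1,0)@(3, 1): e=[-6,54,0] → ·  [on edge]
    (2,1)@(5, 3): e=[6,42,0] → █  [on edge]
    (3,1)@(7, 3): e=[2,30,16] → █
    (4,1)@(9, 3): e=[-2,18,32] → ·
    (2,2)@(5, 5): e=[22,42,-16] → ·
    (3,2)@(7, 5): e=[18,30,0] → █  [on edge]
    (4,2)@(9, 5): e=[14,18,16] → █
    (5,2)@(11, 5): e=[10,6,32] → █
    (6,2)@(13, 5): e=[6,-6,48] → ·
    (3,3)@(7, 7): e=[34,30,-16] → ·
    (4,3)@(9, 7): e=[30,18,0] → █  [on edge]
    (6,3)@(13, 7): e=[22,-6,32] → ·
    (5,4)@(11, 9): e=[42,6,0] → █  [on edge]
  covered (8 px):
    · · · · · · · · · · · ·
    · · █ █ · · · · · · · ·
    · · · █ █ █ · · · · · ·
    · · · · █ █ · · · · · ·
    · · · · · █ · · · · · ·
T3:
  2·area = 28  (B↔C swapped to make it positive)
  edge (2, 8)→(8, 4): d=(6,-4) inclusive
  edge (8, 4)→(12, 6): d=(4,2) inclusive
  edge (12, 6)→(2, 8): d=(-10,2) inclusive
    (3,2)@(7, 5): e=[2,6,20] → █
    (4,2)@(9, 5): e=[10,2,16] → █
    (5,2)@(11, 5): e=[18,-2,12] → ·
    (8,2)@(17, 5): e=[42,-14,0] → ·  [on edge]
    (2,3)@(5, 7): e=[6,18,4] → █
    (3,3)@(7, 7): e=[14,14,0] → █  [on edge]
    (4,3)@(9, 7): e=[22,10,-4] → ·
    (2,4)@(5, 9): e=[18,26,-16] → ·
    (3,4)@(7, 9): e=[26,22,-20] → ·
  covered (4 px):
    · · · · · · · · · · · ·
    · · · · · · · · · · · ·
    · · · █ █ · · · · · · ·
    · · █ █ · · · · · · · ·
    · · · · · · · · · · · ·

Answer: [[3,2],[4,3],[5,3],[5,4]]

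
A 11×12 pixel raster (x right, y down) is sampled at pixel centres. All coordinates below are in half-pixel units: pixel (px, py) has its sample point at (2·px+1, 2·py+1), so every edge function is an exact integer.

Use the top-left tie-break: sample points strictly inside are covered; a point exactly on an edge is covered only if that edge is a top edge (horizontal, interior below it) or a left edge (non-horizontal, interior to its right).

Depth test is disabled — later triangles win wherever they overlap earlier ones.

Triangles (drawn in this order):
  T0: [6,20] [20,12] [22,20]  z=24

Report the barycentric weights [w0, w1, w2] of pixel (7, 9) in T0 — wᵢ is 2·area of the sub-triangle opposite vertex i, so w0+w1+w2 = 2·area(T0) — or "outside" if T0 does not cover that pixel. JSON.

T0:
  2·area = 128
  edge (6, 20)→(20, 12): d=(14,-8) top-left  bias=+0
  edge (20, 12)→(22, 20): d=(2,8) right/bottom  bias=-1
  edge (22, 20)→(6, 20): d=(-16,0) right/bottom  bias=-1
    (9,6)@(19, 13): e=[6,10,112] → X
    (10,6)@(21, 13): e=[22,-6,112] → .
    (7,7)@(15, 15): e=[2,46,80] → X
    (8,7)@(17, 15): e=[18,30,80] → X
    (10,7)@(21, 15): e=[50,-2,80] → .
    (6,8)@(13, 17): e=[14,66,48] → X
    (10,8)@(21, 17): e=[78,2,48] → X
    (4,9)@(9, 19): e=[10,102,16] → X
    (5,9)@(11, 19): e=[26,86,16] → X
    (4,10)@(9, 21): e=[38,106,-16] → .
    (5,10)@(11, 21): e=[54,90,-16] → .
    (6,10)@(13, 21): e=[70,74,-16] → .
  covered (16 px):
    . . . . . . . . . . .
    . . . . . . . . . . .
    . . . . . . . . . . .
    . . . . . . . . . . .
    . . . . . . . . . . .
    . . . . . . . . . . .
    . . . . . . . . . X .
    . . . . . . . X X X .
    . . . . . . X X X X X
    . . . . X X X X X X X
    . . . . . . . . . . .
    . . . . . . . . . . .

Answer: [54,16,58]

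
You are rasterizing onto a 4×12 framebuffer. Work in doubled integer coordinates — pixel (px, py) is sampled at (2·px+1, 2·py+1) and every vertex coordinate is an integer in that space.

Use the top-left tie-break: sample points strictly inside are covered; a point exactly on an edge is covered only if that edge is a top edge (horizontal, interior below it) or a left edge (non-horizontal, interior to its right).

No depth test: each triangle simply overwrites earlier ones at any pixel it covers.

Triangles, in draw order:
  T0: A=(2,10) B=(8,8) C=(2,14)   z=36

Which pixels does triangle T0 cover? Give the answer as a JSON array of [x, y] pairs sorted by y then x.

T0:
  2·area = 24
  edge (2, 10)→(8, 8): d=(6,-2) top-left  bias=+0
  edge (8, 8)→(2, 14): d=(-6,6) right/bottom  bias=-1
  edge (2, 14)→(2, 10): d=(0,-4) top-left  bias=+0
    (2,4)@(5, 9): e=[0,12,12] → #  [on edge]
    (3,4)@(7, 9): e=[4,0,20] → ·  [on edge]
    (1,5)@(3, 11): e=[8,12,4] → #
    (2,5)@(5, 11): e=[12,0,12] → ·  [on edge]
    (1,6)@(3, 13): e=[20,0,4] → ·  [on edge]
    (0,7)@(1, 15): e=[28,0,-4] → ·  [on edge]
  covered (2 px):
    · · · ·
    · · · ·
    · · · ·
    · · · ·
    · · # ·
    · # · ·
    · · · ·
    · · · ·
    · · · ·
    · · · ·
    · · · ·
    · · · ·

Result: [[2,4],[1,5]]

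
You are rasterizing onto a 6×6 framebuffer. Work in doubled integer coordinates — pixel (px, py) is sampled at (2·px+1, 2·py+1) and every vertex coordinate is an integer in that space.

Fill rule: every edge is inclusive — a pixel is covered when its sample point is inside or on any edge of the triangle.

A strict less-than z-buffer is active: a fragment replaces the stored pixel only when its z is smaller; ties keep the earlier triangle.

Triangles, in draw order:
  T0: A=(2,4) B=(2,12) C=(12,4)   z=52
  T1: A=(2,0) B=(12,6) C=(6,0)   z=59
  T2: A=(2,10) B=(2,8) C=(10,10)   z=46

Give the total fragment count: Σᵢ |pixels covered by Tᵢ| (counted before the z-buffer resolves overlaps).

T0:
  2·area = 80  (B↔C swapped to make it positive)
  edge (2, 4)→(12, 4): d=(10,0) inclusive
  edge (12, 4)→(2, 12): d=(-10,8) inclusive
  edge (2, 12)→(2, 4): d=(0,-8) inclusive
    (1,2)@(3, 5): e=[10,62,8] → X
    (2,2)@(5, 5): e=[10,46,24] → X
    (3,2)@(7, 5): e=[10,30,40] → X
    (4,2)@(9, 5): e=[10,14,56] → X
    (5,2)@(11, 5): e=[10,-2,72] → .
    (1,3)@(3, 7): e=[30,42,8] → X
    (4,3)@(9, 7): e=[30,-6,56] → .
    (1,4)@(3, 9): e=[50,22,8] → X
    (3,4)@(7, 9): e=[50,-10,40] → .
    (1,5)@(3, 11): e=[70,2,8] → X
    (2,5)@(5, 11): e=[70,-14,24] → .
  covered (10 px):
    . . . . . .
    . . . . . .
    . X X X X .
    . X X X . .
    . X X . . .
    . X . . . .
T1:
  2·area = 24  (B↔C swapped to make it positive)
  edge (2, 0)→(6, 0): d=(4,0) inclusive
  edge (6, 0)→(12, 6): d=(6,6) inclusive
  edge (12, 6)→(2, 0): d=(-10,-6) inclusive
    (2,0)@(5, 1): e=[4,12,8] → X
    (3,0)@(7, 1): e=[4,0,20] → X  [on edge]
    (4,0)@(9, 1): e=[4,-12,32] → .
    (2,1)@(5, 3): e=[12,24,-12] → .
    (3,1)@(7, 3): e=[12,12,0] → X  [on edge]
    (4,1)@(9, 3): e=[12,0,12] → X  [on edge]
    (5,1)@(11, 3): e=[12,-12,24] → .
    (3,2)@(7, 5): e=[20,24,-20] → .
    (4,2)@(9, 5): e=[20,12,-8] → .
    (5,2)@(11, 5): e=[20,0,4] → X  [on edge]
    (5,3)@(11, 7): e=[28,12,-16] → .
  covered (5 px):
    . . X X . .
    . . . X X .
    . . . . . X
    . . . . . .
    . . . . . .
    . . . . . .
T2:
  2·area = 16
  edge (2, 10)→(2, 8): d=(0,-2) inclusive
  edge (2, 8)→(10, 10): d=(8,2) inclusive
  edge (10, 10)→(2, 10): d=(-8,0) inclusive
    (1,4)@(3, 9): e=[2,6,8] → X
    (2,4)@(5, 9): e=[6,2,8] → X
    (3,4)@(7, 9): e=[10,-2,8] → .
    (1,5)@(3, 11): e=[2,22,-8] → .
    (2,5)@(5, 11): e=[6,18,-8] → .
  covered (2 px):
    . . . . . .
    . . . . . .
    . . . . . .
    . . . . . .
    . X X . . .
    . . . . . .

Result: 17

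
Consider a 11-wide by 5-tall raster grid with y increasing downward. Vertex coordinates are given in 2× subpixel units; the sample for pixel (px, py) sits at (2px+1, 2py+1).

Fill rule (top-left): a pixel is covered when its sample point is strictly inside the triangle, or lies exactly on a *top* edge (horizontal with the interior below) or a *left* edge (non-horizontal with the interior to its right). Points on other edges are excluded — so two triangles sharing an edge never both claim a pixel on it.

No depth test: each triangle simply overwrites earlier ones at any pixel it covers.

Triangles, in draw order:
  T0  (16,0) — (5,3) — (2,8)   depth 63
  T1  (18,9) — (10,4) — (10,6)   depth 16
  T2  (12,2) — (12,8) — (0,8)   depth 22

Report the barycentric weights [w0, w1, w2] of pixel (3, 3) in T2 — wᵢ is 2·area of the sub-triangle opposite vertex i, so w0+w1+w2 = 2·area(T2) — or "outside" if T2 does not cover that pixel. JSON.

T0:
  2·area = 46  (B↔C swapped to make it positive)
  edge (16, 0)→(2, 8): d=(-14,8) right/bottom  bias=-1
  edge (2, 8)→(5, 3): d=(3,-5) top-left  bias=+0
  edge (5, 3)→(16, 0): d=(11,-3) top-left  bias=+0
    (6,0)@(13, 1): e=[10,34,2] → X
    (7,0)@(15, 1): e=[-6,44,8] → .
    (2,1)@(5, 3): e=[46,0,0] → X  [on edge]
    (3,1)@(7, 3): e=[30,10,6] → X
    (4,1)@(9, 3): e=[14,20,12] → X
    (5,1)@(11, 3): e=[-2,30,18] → .
    (6,1)@(13, 3): e=[-18,40,24] → .
    (2,2)@(5, 5): e=[18,6,22] → X
    (4,2)@(9, 5): e=[-14,26,34] → .
    (1,3)@(3, 7): e=[6,2,38] → X
    (2,3)@(5, 7): e=[-10,12,44] → .
    (3,3)@(7, 7): e=[-26,22,50] → .
  covered (7 px):
    . . . . . . X . . . .
    . . X X X . . . . . .
    . . X X . . . . . . .
    . X . . . . . . . . .
    . . . . . . . . . . .
T1:
  2·area = 16  (B↔C swapped to make it positive)
  edge (18, 9)→(10, 6): d=(-8,-3) top-left  bias=+0
  edge (10, 6)→(10, 4): d=(0,-2) top-left  bias=+0
  edge (10, 4)→(18, 9): d=(8,5) right/bottom  bias=-1
    (5,2)@(11, 5): e=[11,2,3] → X
    (6,2)@(13, 5): e=[17,6,-7] → .
    (5,3)@(11, 7): e=[-5,2,19] → .
    (6,3)@(13, 7): e=[1,6,9] → X
    (7,3)@(15, 7): e=[7,10,-1] → .
    (6,4)@(13, 9): e=[-15,6,25] → .
  covered (2 px):
    . . . . . . . . . . .
    . . . . . . . . . . .
    . . . . . X . . . . .
    . . . . . . X . . . .
    . . . . . . . . . . .
T2:
  2·area = 72
  edge (12, 2)→(12, 8): d=(0,6) right/bottom  bias=-1
  edge (12, 8)→(0, 8): d=(-12,0) right/bottom  bias=-1
  edge (0, 8)→(12, 2): d=(12,-6) top-left  bias=+0
    (5,1)@(11, 3): e=[6,60,6] → X
    (6,1)@(13, 3): e=[-6,60,18] → .
    (3,2)@(7, 5): e=[30,36,6] → X
    (4,2)@(9, 5): e=[18,36,18] → X
    (6,2)@(13, 5): e=[-6,36,42] → .
    (1,3)@(3, 7): e=[54,12,6] → X
    (2,3)@(5, 7): e=[42,12,18] → X
    (6,3)@(13, 7): e=[-6,12,66] → .
    (1,4)@(3, 9): e=[54,-12,30] → .
    (2,4)@(5, 9): e=[42,-12,42] → .
    (3,4)@(7, 9): e=[30,-12,54] → .
    (4,4)@(9, 9): e=[18,-12,66] → .
  covered (9 px):
    . . . . . . . . . . .
    . . . . . X . . . . .
    . . . X X X . . . . .
    . X X X X X . . . . .
    . . . . . . . . . . .

Final: [12,30,30]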